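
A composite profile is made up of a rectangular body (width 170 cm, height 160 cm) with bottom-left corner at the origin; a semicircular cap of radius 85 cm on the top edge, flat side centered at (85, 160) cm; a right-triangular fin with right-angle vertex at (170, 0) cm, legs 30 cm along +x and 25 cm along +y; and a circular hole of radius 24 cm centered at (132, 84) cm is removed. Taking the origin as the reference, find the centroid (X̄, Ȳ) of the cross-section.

X̄ = 83.67 cm, Ȳ = 114.57 cm

rectangular body: A = 170 × 160 = 27200.00, centroid at (85.00, 80.00).
semicircular top: A = ½π·85² = 11349.00, centroid at (85.00, 196.08).
triangular fin: A = ½·30·25 = 375.00, centroid at (180.00, 8.33).
hole: A = −π·24² = -1809.56, centroid at (132.00, 84.00).
ΣA = 37114.45 cm², ΣAX̄ = 3105303.72 cm³, ΣAȲ = 4252379.40 cm³.
X̄ = 3105303.72/37114.45 = 83.67 cm; Ȳ = 4252379.40/37114.45 = 114.57 cm.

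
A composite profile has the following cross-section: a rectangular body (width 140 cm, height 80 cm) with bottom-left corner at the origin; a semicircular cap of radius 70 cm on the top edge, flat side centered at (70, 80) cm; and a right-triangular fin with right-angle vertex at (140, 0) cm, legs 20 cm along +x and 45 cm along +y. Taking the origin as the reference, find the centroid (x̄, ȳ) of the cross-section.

Part | A | x̄ᵢ | ȳᵢ | A·x̄ᵢ | A·ȳᵢ
rectangular body | 11200.00 | 70.00 | 40.00 | 784000.00 | 448000.00
semicircular top | 7696.90 | 70.00 | 109.71 | 538783.14 | 844418.83
triangular fin | 450.00 | 146.67 | 15.00 | 66000.00 | 6750.00
Σ | 19346.90 |  |  | 1388783.14 | 1299168.83
x̄ = 1388783.14 / 19346.90 = 71.78 cm
ȳ = 1299168.83 / 19346.90 = 67.15 cm

x̄ = 71.78 cm, ȳ = 67.15 cm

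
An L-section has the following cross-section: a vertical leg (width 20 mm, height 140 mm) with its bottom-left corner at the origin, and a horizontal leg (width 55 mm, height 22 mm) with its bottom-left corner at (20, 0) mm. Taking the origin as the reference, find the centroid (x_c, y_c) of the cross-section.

x_c = 21.32 mm, y_c = 52.20 mm

Part | A | x̄ᵢ | ȳᵢ | A·x̄ᵢ | A·ȳᵢ
vertical leg | 2800.00 | 10.00 | 70.00 | 28000.00 | 196000.00
horizontal leg | 1210.00 | 47.50 | 11.00 | 57475.00 | 13310.00
Σ | 4010.00 |  |  | 85475.00 | 209310.00
x_c = 85475.00 / 4010.00 = 21.32 mm
y_c = 209310.00 / 4010.00 = 52.20 mm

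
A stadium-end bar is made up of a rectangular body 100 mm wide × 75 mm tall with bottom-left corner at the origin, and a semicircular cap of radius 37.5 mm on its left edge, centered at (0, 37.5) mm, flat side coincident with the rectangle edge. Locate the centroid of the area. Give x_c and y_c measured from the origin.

x_c = 35.00 mm, y_c = 37.50 mm

rectangular body: A = 100 × 75 = 7500.00, centroid at (50.00, 37.50).
semicircular end: A = ½π·37.5² = 2208.93, centroid at (-15.92, 37.50).
ΣA = 9708.93 mm²
ΣAx_c = (7500.00)(50.00) + (2208.93)(-15.92) = 339843.75 mm³
ΣAy_c = (7500.00)(37.50) + (2208.93)(37.50) = 364084.96 mm³
x_c = 339843.75 / 9708.93 = 35.00 mm
y_c = 364084.96 / 9708.93 = 37.50 mm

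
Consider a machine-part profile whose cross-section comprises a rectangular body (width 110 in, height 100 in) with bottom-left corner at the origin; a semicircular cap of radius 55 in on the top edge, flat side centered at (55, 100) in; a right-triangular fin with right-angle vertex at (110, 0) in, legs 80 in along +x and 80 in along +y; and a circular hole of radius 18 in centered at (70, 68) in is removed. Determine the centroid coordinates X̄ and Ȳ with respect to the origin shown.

X̄ = 68.72 in, Ȳ = 64.25 in

Part | A | x̄ᵢ | ȳᵢ | A·x̄ᵢ | A·ȳᵢ
rectangular body | 11000.00 | 55.00 | 50.00 | 605000.00 | 550000.00
semicircular top | 4751.66 | 55.00 | 123.34 | 261341.24 | 586082.56
triangular fin | 3200.00 | 136.67 | 26.67 | 437333.33 | 85333.33
hole | -1017.88 | 70.00 | 68.00 | -71251.32 | -69215.57
Σ | 17933.78 |  |  | 1232423.25 | 1152200.32
X̄ = 1232423.25 / 17933.78 = 68.72 in
Ȳ = 1152200.32 / 17933.78 = 64.25 in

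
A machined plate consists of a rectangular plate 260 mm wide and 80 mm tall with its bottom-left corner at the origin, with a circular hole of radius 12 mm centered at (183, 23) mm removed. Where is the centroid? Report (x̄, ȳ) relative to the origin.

Part | A | x̄ᵢ | ȳᵢ | A·x̄ᵢ | A·ȳᵢ
plate | 20800.00 | 130.00 | 40.00 | 2704000.00 | 832000.00
hole | -452.39 | 183.00 | 23.00 | -82787.25 | -10404.95
Σ | 20347.61 |  |  | 2621212.75 | 821595.05
x̄ = 2621212.75 / 20347.61 = 128.82 mm
ȳ = 821595.05 / 20347.61 = 40.38 mm

x̄ = 128.82 mm, ȳ = 40.38 mm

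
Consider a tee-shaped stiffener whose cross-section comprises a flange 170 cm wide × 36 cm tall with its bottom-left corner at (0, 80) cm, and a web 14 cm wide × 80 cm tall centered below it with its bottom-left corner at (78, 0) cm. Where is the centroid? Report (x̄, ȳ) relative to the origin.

x̄ = 85.00 cm, ȳ = 89.03 cm

Part | A | x̄ᵢ | ȳᵢ | A·x̄ᵢ | A·ȳᵢ
web | 1120.00 | 85.00 | 40.00 | 95200.00 | 44800.00
flange | 6120.00 | 85.00 | 98.00 | 520200.00 | 599760.00
Σ | 7240.00 |  |  | 615400.00 | 644560.00
x̄ = 615400.00 / 7240.00 = 85.00 cm
ȳ = 644560.00 / 7240.00 = 89.03 cm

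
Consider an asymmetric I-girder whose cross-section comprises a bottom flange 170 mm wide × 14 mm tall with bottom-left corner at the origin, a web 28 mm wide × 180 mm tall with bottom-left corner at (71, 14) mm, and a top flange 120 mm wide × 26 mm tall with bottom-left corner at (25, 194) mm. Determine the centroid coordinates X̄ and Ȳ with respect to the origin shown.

bottom flange: A = 170 × 14 = 2380.00, centroid at (85.00, 7.00).
web: A = 28 × 180 = 5040.00, centroid at (85.00, 104.00).
top flange: A = 120 × 26 = 3120.00, centroid at (85.00, 207.00).
ΣA = 10540.00 mm², ΣAX̄ = 895900.00 mm³, ΣAȲ = 1186660.00 mm³.
X̄ = 895900.00/10540.00 = 85.00 mm; Ȳ = 1186660.00/10540.00 = 112.59 mm.

X̄ = 85.00 mm, Ȳ = 112.59 mm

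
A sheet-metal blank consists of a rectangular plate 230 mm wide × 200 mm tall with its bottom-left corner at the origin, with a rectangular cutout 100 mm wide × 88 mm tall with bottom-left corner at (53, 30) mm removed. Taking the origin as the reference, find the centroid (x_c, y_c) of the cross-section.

plate: A = 230 × 200 = 46000.00, centroid at (115.00, 100.00).
hole: A = −(100 × 88) = -8800.00, centroid at (103.00, 74.00).
ΣA = 37200.00 mm², ΣAx_c = 4383600.00 mm³, ΣAy_c = 3948800.00 mm³.
x_c = 4383600.00/37200.00 = 117.84 mm; y_c = 3948800.00/37200.00 = 106.15 mm.

x_c = 117.84 mm, y_c = 106.15 mm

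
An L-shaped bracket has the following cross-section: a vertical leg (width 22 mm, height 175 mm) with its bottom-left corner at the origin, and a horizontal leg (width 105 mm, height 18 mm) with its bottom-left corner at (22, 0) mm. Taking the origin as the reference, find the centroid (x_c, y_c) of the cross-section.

Part | A | x̄ᵢ | ȳᵢ | A·x̄ᵢ | A·ȳᵢ
vertical leg | 3850.00 | 11.00 | 87.50 | 42350.00 | 336875.00
horizontal leg | 1890.00 | 74.50 | 9.00 | 140805.00 | 17010.00
Σ | 5740.00 |  |  | 183155.00 | 353885.00
x_c = 183155.00 / 5740.00 = 31.91 mm
y_c = 353885.00 / 5740.00 = 61.65 mm

x_c = 31.91 mm, y_c = 61.65 mm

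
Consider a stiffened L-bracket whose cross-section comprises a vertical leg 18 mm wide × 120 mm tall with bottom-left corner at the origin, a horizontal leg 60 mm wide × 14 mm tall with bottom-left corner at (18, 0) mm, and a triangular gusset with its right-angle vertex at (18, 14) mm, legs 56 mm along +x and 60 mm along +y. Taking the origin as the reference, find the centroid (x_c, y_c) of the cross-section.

x_c = 25.93 mm, y_c = 41.15 mm

vertical leg: A = 18 × 120 = 2160.00, centroid at (9.00, 60.00).
horizontal leg: A = 60 × 14 = 840.00, centroid at (48.00, 7.00).
gusset: A = ½·56·60 = 1680.00, centroid at (36.67, 34.00).
ΣA = 4680.00 mm², ΣAx_c = 121360.00 mm³, ΣAy_c = 192600.00 mm³.
x_c = 121360.00/4680.00 = 25.93 mm; y_c = 192600.00/4680.00 = 41.15 mm.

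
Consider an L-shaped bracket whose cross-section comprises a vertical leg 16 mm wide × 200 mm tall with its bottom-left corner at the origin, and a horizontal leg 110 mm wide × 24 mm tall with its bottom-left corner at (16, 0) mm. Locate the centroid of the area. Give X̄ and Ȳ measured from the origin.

vertical leg: A = 16 × 200 = 3200.00, centroid at (8.00, 100.00).
horizontal leg: A = 110 × 24 = 2640.00, centroid at (71.00, 12.00).
ΣA = 5840.00 mm², ΣAX̄ = 213040.00 mm³, ΣAȲ = 351680.00 mm³.
X̄ = 213040.00/5840.00 = 36.48 mm; Ȳ = 351680.00/5840.00 = 60.22 mm.

X̄ = 36.48 mm, Ȳ = 60.22 mm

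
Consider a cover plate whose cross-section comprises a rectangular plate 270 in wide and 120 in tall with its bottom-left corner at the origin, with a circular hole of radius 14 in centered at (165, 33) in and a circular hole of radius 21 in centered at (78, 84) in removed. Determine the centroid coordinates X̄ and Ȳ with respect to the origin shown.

X̄ = 136.99 in, Ȳ = 59.45 in

plate: A = 270 × 120 = 32400.00, centroid at (135.00, 60.00).
hole 1: A = −π·14² = -615.75, centroid at (165.00, 33.00).
hole 2: A = −π·21² = -1385.44, centroid at (78.00, 84.00).
ΣA = 30398.81 in²
ΣAX̄ = (32400.00)(135.00) + (-615.75)(165.00) + (-1385.44)(78.00) = 4164336.39 in³
ΣAȲ = (32400.00)(60.00) + (-615.75)(33.00) + (-1385.44)(84.00) = 1807303.02 in³
X̄ = 4164336.39 / 30398.81 = 136.99 in
Ȳ = 1807303.02 / 30398.81 = 59.45 in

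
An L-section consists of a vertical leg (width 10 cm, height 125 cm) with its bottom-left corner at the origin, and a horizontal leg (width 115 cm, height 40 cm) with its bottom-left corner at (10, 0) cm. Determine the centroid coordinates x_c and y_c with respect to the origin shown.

Part | A | x̄ᵢ | ȳᵢ | A·x̄ᵢ | A·ȳᵢ
vertical leg | 1250.00 | 5.00 | 62.50 | 6250.00 | 78125.00
horizontal leg | 4600.00 | 67.50 | 20.00 | 310500.00 | 92000.00
Σ | 5850.00 |  |  | 316750.00 | 170125.00
x_c = 316750.00 / 5850.00 = 54.15 cm
y_c = 170125.00 / 5850.00 = 29.08 cm

x_c = 54.15 cm, y_c = 29.08 cm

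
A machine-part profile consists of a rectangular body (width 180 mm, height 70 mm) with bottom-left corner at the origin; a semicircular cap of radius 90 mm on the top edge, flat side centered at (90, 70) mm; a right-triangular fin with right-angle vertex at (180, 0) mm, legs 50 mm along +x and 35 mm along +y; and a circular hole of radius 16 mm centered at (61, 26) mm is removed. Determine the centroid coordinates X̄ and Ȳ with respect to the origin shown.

rectangular body: A = 180 × 70 = 12600.00, centroid at (90.00, 35.00).
semicircular top: A = ½π·90² = 12723.45, centroid at (90.00, 108.20).
triangular fin: A = ½·50·35 = 875.00, centroid at (196.67, 11.67).
hole: A = −π·16² = -804.25, centroid at (61.00, 26.00).
ΣA = 25394.20 mm²
ΣAX̄ = (12600.00)(90.00) + (12723.45)(90.00) + (875.00)(196.67) + (-804.25)(61.00) = 2402134.74 mm³
ΣAȲ = (12600.00)(35.00) + (12723.45)(108.20) + (875.00)(11.67) + (-804.25)(26.00) = 1806939.41 mm³
X̄ = 2402134.74 / 25394.20 = 94.59 mm
Ȳ = 1806939.41 / 25394.20 = 71.16 mm

X̄ = 94.59 mm, Ȳ = 71.16 mm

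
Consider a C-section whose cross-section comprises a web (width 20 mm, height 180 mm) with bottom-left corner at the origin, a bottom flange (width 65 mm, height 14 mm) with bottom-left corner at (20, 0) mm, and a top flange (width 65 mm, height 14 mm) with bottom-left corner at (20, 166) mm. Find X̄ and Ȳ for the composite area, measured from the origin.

web: A = 20 × 180 = 3600.00, centroid at (10.00, 90.00).
bottom flange: A = 65 × 14 = 910.00, centroid at (52.50, 7.00).
top flange: A = 65 × 14 = 910.00, centroid at (52.50, 173.00).
ΣA = 5420.00 mm², ΣAX̄ = 131550.00 mm³, ΣAȲ = 487800.00 mm³.
X̄ = 131550.00/5420.00 = 24.27 mm; Ȳ = 487800.00/5420.00 = 90.00 mm.

X̄ = 24.27 mm, Ȳ = 90.00 mm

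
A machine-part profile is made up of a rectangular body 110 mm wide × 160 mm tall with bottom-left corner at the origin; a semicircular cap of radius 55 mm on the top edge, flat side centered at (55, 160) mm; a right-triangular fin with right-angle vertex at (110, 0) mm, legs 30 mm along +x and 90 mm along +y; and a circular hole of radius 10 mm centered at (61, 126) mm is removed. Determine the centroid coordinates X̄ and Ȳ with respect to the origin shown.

Part | A | x̄ᵢ | ȳᵢ | A·x̄ᵢ | A·ȳᵢ
rectangular body | 17600.00 | 55.00 | 80.00 | 968000.00 | 1408000.00
semicircular top | 4751.66 | 55.00 | 183.34 | 261341.24 | 871182.09
triangular fin | 1350.00 | 120.00 | 30.00 | 162000.00 | 40500.00
hole | -314.16 | 61.00 | 126.00 | -19163.72 | -39584.07
Σ | 23387.50 |  |  | 1372177.52 | 2280098.02
X̄ = 1372177.52 / 23387.50 = 58.67 mm
Ȳ = 2280098.02 / 23387.50 = 97.49 mm

X̄ = 58.67 mm, Ȳ = 97.49 mm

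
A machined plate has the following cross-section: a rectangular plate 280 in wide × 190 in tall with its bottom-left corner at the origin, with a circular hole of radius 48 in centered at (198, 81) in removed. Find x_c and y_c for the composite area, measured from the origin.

plate: A = 280 × 190 = 53200.00, centroid at (140.00, 95.00).
hole: A = −π·48² = -7238.23, centroid at (198.00, 81.00).
ΣA = 45961.77 in², ΣAx_c = 6014830.56 in³, ΣAy_c = 4467703.41 in³.
x_c = 6014830.56/45961.77 = 130.87 in; y_c = 4467703.41/45961.77 = 97.20 in.

x_c = 130.87 in, y_c = 97.20 in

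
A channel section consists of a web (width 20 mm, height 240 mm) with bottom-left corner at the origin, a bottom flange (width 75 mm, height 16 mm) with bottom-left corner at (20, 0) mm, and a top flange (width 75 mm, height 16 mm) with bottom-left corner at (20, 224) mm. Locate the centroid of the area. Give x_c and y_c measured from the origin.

Part | A | x̄ᵢ | ȳᵢ | A·x̄ᵢ | A·ȳᵢ
web | 4800.00 | 10.00 | 120.00 | 48000.00 | 576000.00
bottom flange | 1200.00 | 57.50 | 8.00 | 69000.00 | 9600.00
top flange | 1200.00 | 57.50 | 232.00 | 69000.00 | 278400.00
Σ | 7200.00 |  |  | 186000.00 | 864000.00
x_c = 186000.00 / 7200.00 = 25.83 mm
y_c = 864000.00 / 7200.00 = 120.00 mm

x_c = 25.83 mm, y_c = 120.00 mm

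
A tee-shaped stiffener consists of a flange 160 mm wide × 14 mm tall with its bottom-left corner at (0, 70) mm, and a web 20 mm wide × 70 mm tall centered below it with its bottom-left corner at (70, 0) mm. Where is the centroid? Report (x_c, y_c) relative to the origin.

x_c = 80.00 mm, y_c = 60.85 mm

web: A = 20 × 70 = 1400.00, centroid at (80.00, 35.00).
flange: A = 160 × 14 = 2240.00, centroid at (80.00, 77.00).
ΣA = 3640.00 mm², ΣAx_c = 291200.00 mm³, ΣAy_c = 221480.00 mm³.
x_c = 291200.00/3640.00 = 80.00 mm; y_c = 221480.00/3640.00 = 60.85 mm.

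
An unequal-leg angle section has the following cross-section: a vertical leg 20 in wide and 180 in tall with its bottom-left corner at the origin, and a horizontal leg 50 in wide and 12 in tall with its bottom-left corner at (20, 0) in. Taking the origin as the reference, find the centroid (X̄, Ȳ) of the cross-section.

vertical leg: A = 20 × 180 = 3600.00, centroid at (10.00, 90.00).
horizontal leg: A = 50 × 12 = 600.00, centroid at (45.00, 6.00).
ΣA = 4200.00 in², ΣAX̄ = 63000.00 in³, ΣAȲ = 327600.00 in³.
X̄ = 63000.00/4200.00 = 15.00 in; Ȳ = 327600.00/4200.00 = 78.00 in.

X̄ = 15.00 in, Ȳ = 78.00 in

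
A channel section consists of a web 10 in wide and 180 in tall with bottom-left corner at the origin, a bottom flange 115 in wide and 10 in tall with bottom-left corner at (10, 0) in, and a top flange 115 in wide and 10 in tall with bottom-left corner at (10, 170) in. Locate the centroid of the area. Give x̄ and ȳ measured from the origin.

x̄ = 40.06 in, ȳ = 90.00 in

Part | A | x̄ᵢ | ȳᵢ | A·x̄ᵢ | A·ȳᵢ
web | 1800.00 | 5.00 | 90.00 | 9000.00 | 162000.00
bottom flange | 1150.00 | 67.50 | 5.00 | 77625.00 | 5750.00
top flange | 1150.00 | 67.50 | 175.00 | 77625.00 | 201250.00
Σ | 4100.00 |  |  | 164250.00 | 369000.00
x̄ = 164250.00 / 4100.00 = 40.06 in
ȳ = 369000.00 / 4100.00 = 90.00 in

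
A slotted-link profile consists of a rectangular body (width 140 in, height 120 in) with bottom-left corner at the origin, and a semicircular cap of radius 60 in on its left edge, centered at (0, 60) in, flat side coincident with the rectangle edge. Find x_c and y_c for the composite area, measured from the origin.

x_c = 45.96 in, y_c = 60.00 in

rectangular body: A = 140 × 120 = 16800.00, centroid at (70.00, 60.00).
semicircular end: A = ½π·60² = 5654.87, centroid at (-25.46, 60.00).
ΣA = 22454.87 in²
ΣAx_c = (16800.00)(70.00) + (5654.87)(-25.46) = 1032000.00 in³
ΣAy_c = (16800.00)(60.00) + (5654.87)(60.00) = 1347292.01 in³
x_c = 1032000.00 / 22454.87 = 45.96 in
y_c = 1347292.01 / 22454.87 = 60.00 in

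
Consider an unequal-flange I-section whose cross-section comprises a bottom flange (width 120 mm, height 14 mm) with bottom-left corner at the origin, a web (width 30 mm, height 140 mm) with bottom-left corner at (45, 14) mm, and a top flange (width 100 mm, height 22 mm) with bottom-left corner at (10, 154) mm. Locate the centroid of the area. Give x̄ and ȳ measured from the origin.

bottom flange: A = 120 × 14 = 1680.00, centroid at (60.00, 7.00).
web: A = 30 × 140 = 4200.00, centroid at (60.00, 84.00).
top flange: A = 100 × 22 = 2200.00, centroid at (60.00, 165.00).
ΣA = 8080.00 mm², ΣAx̄ = 484800.00 mm³, ΣAȳ = 727560.00 mm³.
x̄ = 484800.00/8080.00 = 60.00 mm; ȳ = 727560.00/8080.00 = 90.04 mm.

x̄ = 60.00 mm, ȳ = 90.04 mm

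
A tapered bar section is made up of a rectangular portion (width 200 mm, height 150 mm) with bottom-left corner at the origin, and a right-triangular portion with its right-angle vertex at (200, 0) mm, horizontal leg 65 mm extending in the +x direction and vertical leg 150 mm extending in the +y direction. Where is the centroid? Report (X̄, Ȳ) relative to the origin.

rectangular portion: A = 200 × 150 = 30000.00, centroid at (100.00, 75.00).
triangular portion: A = ½·65·150 = 4875.00, centroid at (221.67, 50.00).
ΣA = 34875.00 mm², ΣAX̄ = 4080625.00 mm³, ΣAȲ = 2493750.00 mm³.
X̄ = 4080625.00/34875.00 = 117.01 mm; Ȳ = 2493750.00/34875.00 = 71.51 mm.

X̄ = 117.01 mm, Ȳ = 71.51 mm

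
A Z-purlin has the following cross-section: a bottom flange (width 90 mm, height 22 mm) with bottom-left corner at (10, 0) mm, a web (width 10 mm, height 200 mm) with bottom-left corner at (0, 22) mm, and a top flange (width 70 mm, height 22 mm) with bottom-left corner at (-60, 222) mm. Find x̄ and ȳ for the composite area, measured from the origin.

x̄ = 14.57 mm, ȳ = 113.15 mm

bottom flange: A = 90 × 22 = 1980.00, centroid at (55.00, 11.00).
web: A = 10 × 200 = 2000.00, centroid at (5.00, 122.00).
top flange: A = 70 × 22 = 1540.00, centroid at (-25.00, 233.00).
ΣA = 5520.00 mm²
ΣAx̄ = (1980.00)(55.00) + (2000.00)(5.00) + (1540.00)(-25.00) = 80400.00 mm³
ΣAȳ = (1980.00)(11.00) + (2000.00)(122.00) + (1540.00)(233.00) = 624600.00 mm³
x̄ = 80400.00 / 5520.00 = 14.57 mm
ȳ = 624600.00 / 5520.00 = 113.15 mm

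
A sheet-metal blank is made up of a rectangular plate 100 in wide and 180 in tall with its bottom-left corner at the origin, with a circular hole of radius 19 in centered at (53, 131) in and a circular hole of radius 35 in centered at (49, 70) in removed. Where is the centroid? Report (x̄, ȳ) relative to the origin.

Part | A | x̄ᵢ | ȳᵢ | A·x̄ᵢ | A·ȳᵢ
plate | 18000.00 | 50.00 | 90.00 | 900000.00 | 1620000.00
hole 1 | -1134.11 | 53.00 | 131.00 | -60108.09 | -148569.06
hole 2 | -3848.45 | 49.00 | 70.00 | -188574.10 | -269391.57
Σ | 13017.43 |  |  | 651317.81 | 1202039.37
x̄ = 651317.81 / 13017.43 = 50.03 in
ȳ = 1202039.37 / 13017.43 = 92.34 in

x̄ = 50.03 in, ȳ = 92.34 in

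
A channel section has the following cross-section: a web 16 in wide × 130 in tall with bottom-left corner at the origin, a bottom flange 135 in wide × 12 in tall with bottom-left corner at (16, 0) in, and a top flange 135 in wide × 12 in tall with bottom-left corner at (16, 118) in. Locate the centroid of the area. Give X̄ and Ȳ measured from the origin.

Part | A | x̄ᵢ | ȳᵢ | A·x̄ᵢ | A·ȳᵢ
web | 2080.00 | 8.00 | 65.00 | 16640.00 | 135200.00
bottom flange | 1620.00 | 83.50 | 6.00 | 135270.00 | 9720.00
top flange | 1620.00 | 83.50 | 124.00 | 135270.00 | 200880.00
Σ | 5320.00 |  |  | 287180.00 | 345800.00
X̄ = 287180.00 / 5320.00 = 53.98 in
Ȳ = 345800.00 / 5320.00 = 65.00 in

X̄ = 53.98 in, Ȳ = 65.00 in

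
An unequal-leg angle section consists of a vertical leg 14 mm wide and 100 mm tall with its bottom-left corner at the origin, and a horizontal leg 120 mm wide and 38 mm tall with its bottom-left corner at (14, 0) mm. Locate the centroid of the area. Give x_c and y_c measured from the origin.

vertical leg: A = 14 × 100 = 1400.00, centroid at (7.00, 50.00).
horizontal leg: A = 120 × 38 = 4560.00, centroid at (74.00, 19.00).
ΣA = 5960.00 mm², ΣAx_c = 347240.00 mm³, ΣAy_c = 156640.00 mm³.
x_c = 347240.00/5960.00 = 58.26 mm; y_c = 156640.00/5960.00 = 26.28 mm.

x_c = 58.26 mm, y_c = 26.28 mm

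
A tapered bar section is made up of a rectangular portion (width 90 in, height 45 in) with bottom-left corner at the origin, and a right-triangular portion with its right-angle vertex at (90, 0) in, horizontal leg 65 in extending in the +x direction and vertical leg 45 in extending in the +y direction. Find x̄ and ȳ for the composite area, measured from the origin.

rectangular portion: A = 90 × 45 = 4050.00, centroid at (45.00, 22.50).
triangular portion: A = ½·65·45 = 1462.50, centroid at (111.67, 15.00).
ΣA = 5512.50 in²
ΣAx̄ = (4050.00)(45.00) + (1462.50)(111.67) = 345562.50 in³
ΣAȳ = (4050.00)(22.50) + (1462.50)(15.00) = 113062.50 in³
x̄ = 345562.50 / 5512.50 = 62.69 in
ȳ = 113062.50 / 5512.50 = 20.51 in

x̄ = 62.69 in, ȳ = 20.51 in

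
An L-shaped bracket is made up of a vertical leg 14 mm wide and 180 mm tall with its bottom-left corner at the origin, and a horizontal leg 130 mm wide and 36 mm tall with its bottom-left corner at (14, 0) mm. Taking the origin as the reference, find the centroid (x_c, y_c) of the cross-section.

Part | A | x̄ᵢ | ȳᵢ | A·x̄ᵢ | A·ȳᵢ
vertical leg | 2520.00 | 7.00 | 90.00 | 17640.00 | 226800.00
horizontal leg | 4680.00 | 79.00 | 18.00 | 369720.00 | 84240.00
Σ | 7200.00 |  |  | 387360.00 | 311040.00
x_c = 387360.00 / 7200.00 = 53.80 mm
y_c = 311040.00 / 7200.00 = 43.20 mm

x_c = 53.80 mm, y_c = 43.20 mm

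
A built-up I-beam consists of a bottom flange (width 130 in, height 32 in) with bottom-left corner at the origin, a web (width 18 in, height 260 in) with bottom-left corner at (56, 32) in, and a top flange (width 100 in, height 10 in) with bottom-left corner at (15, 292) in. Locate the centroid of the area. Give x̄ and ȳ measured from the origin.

Part | A | x̄ᵢ | ȳᵢ | A·x̄ᵢ | A·ȳᵢ
bottom flange | 4160.00 | 65.00 | 16.00 | 270400.00 | 66560.00
web | 4680.00 | 65.00 | 162.00 | 304200.00 | 758160.00
top flange | 1000.00 | 65.00 | 297.00 | 65000.00 | 297000.00
Σ | 9840.00 |  |  | 639600.00 | 1121720.00
x̄ = 639600.00 / 9840.00 = 65.00 in
ȳ = 1121720.00 / 9840.00 = 114.00 in

x̄ = 65.00 in, ȳ = 114.00 in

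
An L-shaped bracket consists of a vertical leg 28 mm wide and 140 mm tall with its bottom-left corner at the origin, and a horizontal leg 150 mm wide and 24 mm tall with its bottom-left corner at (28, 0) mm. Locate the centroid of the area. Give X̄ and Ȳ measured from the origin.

X̄ = 56.61 mm, Ȳ = 42.23 mm

vertical leg: A = 28 × 140 = 3920.00, centroid at (14.00, 70.00).
horizontal leg: A = 150 × 24 = 3600.00, centroid at (103.00, 12.00).
ΣA = 7520.00 mm²
ΣAX̄ = (3920.00)(14.00) + (3600.00)(103.00) = 425680.00 mm³
ΣAȲ = (3920.00)(70.00) + (3600.00)(12.00) = 317600.00 mm³
X̄ = 425680.00 / 7520.00 = 56.61 mm
Ȳ = 317600.00 / 7520.00 = 42.23 mm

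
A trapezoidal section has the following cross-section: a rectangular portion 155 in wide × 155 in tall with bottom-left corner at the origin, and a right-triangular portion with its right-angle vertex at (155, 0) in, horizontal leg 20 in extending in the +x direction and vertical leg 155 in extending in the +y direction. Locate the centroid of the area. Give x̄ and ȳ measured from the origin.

rectangular portion: A = 155 × 155 = 24025.00, centroid at (77.50, 77.50).
triangular portion: A = ½·20·155 = 1550.00, centroid at (161.67, 51.67).
ΣA = 25575.00 in²
ΣAx̄ = (24025.00)(77.50) + (1550.00)(161.67) = 2112520.83 in³
ΣAȳ = (24025.00)(77.50) + (1550.00)(51.67) = 1942020.83 in³
x̄ = 2112520.83 / 25575.00 = 82.60 in
ȳ = 1942020.83 / 25575.00 = 75.93 in

x̄ = 82.60 in, ȳ = 75.93 in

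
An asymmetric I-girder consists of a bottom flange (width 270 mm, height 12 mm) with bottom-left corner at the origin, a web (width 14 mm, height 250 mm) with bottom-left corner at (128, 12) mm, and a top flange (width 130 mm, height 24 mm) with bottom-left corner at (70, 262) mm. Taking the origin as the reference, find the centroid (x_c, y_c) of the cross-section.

x_c = 135.00 mm, y_c = 137.30 mm

bottom flange: A = 270 × 12 = 3240.00, centroid at (135.00, 6.00).
web: A = 14 × 250 = 3500.00, centroid at (135.00, 137.00).
top flange: A = 130 × 24 = 3120.00, centroid at (135.00, 274.00).
ΣA = 9860.00 mm², ΣAx_c = 1331100.00 mm³, ΣAy_c = 1353820.00 mm³.
x_c = 1331100.00/9860.00 = 135.00 mm; y_c = 1353820.00/9860.00 = 137.30 mm.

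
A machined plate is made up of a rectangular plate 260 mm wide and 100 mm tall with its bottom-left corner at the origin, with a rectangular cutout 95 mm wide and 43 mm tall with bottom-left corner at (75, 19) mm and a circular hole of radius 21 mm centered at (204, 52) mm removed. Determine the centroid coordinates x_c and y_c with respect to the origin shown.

x_c = 126.50 mm, y_c = 51.76 mm

plate: A = 260 × 100 = 26000.00, centroid at (130.00, 50.00).
hole 1: A = −(95 × 43) = -4085.00, centroid at (122.50, 40.50).
hole 2: A = −π·21² = -1385.44, centroid at (204.00, 52.00).
ΣA = 20529.56 mm², ΣAx_c = 2596957.26 mm³, ΣAy_c = 1062514.50 mm³.
x_c = 2596957.26/20529.56 = 126.50 mm; y_c = 1062514.50/20529.56 = 51.76 mm.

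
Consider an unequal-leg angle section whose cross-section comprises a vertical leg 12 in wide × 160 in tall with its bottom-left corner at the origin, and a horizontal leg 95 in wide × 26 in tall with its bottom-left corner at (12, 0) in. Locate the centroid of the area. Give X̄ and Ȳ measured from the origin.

vertical leg: A = 12 × 160 = 1920.00, centroid at (6.00, 80.00).
horizontal leg: A = 95 × 26 = 2470.00, centroid at (59.50, 13.00).
ΣA = 4390.00 in², ΣAX̄ = 158485.00 in³, ΣAȲ = 185710.00 in³.
X̄ = 158485.00/4390.00 = 36.10 in; Ȳ = 185710.00/4390.00 = 42.30 in.

X̄ = 36.10 in, Ȳ = 42.30 in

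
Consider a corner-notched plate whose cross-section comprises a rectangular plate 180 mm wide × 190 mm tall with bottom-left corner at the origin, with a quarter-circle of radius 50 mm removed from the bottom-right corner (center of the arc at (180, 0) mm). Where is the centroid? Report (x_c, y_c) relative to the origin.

plate: A = 180 × 190 = 34200.00, centroid at (90.00, 95.00).
removed quarter-circle: A = −¼π·50² = -1963.50, centroid at (158.78, 21.22).
ΣA = 32236.50 mm²
ΣAx_c = (34200.00)(90.00) + (-1963.50)(158.78) = 2766237.49 mm³
ΣAy_c = (34200.00)(95.00) + (-1963.50)(21.22) = 3207333.33 mm³
x_c = 2766237.49 / 32236.50 = 85.81 mm
y_c = 3207333.33 / 32236.50 = 99.49 mm

x_c = 85.81 mm, y_c = 99.49 mm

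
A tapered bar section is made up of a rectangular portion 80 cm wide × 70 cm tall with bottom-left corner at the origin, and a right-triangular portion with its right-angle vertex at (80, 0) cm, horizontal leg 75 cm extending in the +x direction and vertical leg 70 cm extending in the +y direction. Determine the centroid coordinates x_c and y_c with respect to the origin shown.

rectangular portion: A = 80 × 70 = 5600.00, centroid at (40.00, 35.00).
triangular portion: A = ½·75·70 = 2625.00, centroid at (105.00, 23.33).
ΣA = 8225.00 cm², ΣAx_c = 499625.00 cm³, ΣAy_c = 257250.00 cm³.
x_c = 499625.00/8225.00 = 60.74 cm; y_c = 257250.00/8225.00 = 31.28 cm.

x_c = 60.74 cm, y_c = 31.28 cm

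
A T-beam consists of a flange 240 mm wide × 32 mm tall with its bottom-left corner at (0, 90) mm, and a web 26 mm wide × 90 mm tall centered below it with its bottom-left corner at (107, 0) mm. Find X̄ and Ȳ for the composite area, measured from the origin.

web: A = 26 × 90 = 2340.00, centroid at (120.00, 45.00).
flange: A = 240 × 32 = 7680.00, centroid at (120.00, 106.00).
ΣA = 10020.00 mm², ΣAX̄ = 1202400.00 mm³, ΣAȲ = 919380.00 mm³.
X̄ = 1202400.00/10020.00 = 120.00 mm; Ȳ = 919380.00/10020.00 = 91.75 mm.

X̄ = 120.00 mm, Ȳ = 91.75 mm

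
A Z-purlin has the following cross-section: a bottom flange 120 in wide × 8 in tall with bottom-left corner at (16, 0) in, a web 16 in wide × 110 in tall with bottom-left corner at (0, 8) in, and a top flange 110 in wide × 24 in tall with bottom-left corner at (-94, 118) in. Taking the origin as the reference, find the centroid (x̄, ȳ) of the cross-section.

Part | A | x̄ᵢ | ȳᵢ | A·x̄ᵢ | A·ȳᵢ
bottom flange | 960.00 | 76.00 | 4.00 | 72960.00 | 3840.00
web | 1760.00 | 8.00 | 63.00 | 14080.00 | 110880.00
top flange | 2640.00 | -39.00 | 130.00 | -102960.00 | 343200.00
Σ | 5360.00 |  |  | -15920.00 | 457920.00
x̄ = -15920.00 / 5360.00 = -2.97 in
ȳ = 457920.00 / 5360.00 = 85.43 in

x̄ = -2.97 in, ȳ = 85.43 in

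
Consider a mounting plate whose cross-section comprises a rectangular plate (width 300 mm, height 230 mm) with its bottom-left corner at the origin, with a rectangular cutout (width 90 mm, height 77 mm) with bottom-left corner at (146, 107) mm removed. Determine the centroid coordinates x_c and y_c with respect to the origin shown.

x_c = 145.42 mm, y_c = 111.59 mm

Part | A | x̄ᵢ | ȳᵢ | A·x̄ᵢ | A·ȳᵢ
plate | 69000.00 | 150.00 | 115.00 | 10350000.00 | 7935000.00
hole | -6930.00 | 191.00 | 145.50 | -1323630.00 | -1008315.00
Σ | 62070.00 |  |  | 9026370.00 | 6926685.00
x_c = 9026370.00 / 62070.00 = 145.42 mm
y_c = 6926685.00 / 62070.00 = 111.59 mm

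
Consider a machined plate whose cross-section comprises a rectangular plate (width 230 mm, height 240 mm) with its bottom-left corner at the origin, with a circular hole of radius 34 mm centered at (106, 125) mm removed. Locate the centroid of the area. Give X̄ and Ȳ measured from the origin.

plate: A = 230 × 240 = 55200.00, centroid at (115.00, 120.00).
hole: A = −π·34² = -3631.68, centroid at (106.00, 125.00).
ΣA = 51568.32 mm², ΣAX̄ = 5963041.80 mm³, ΣAȲ = 6170039.86 mm³.
X̄ = 5963041.80/51568.32 = 115.63 mm; Ȳ = 6170039.86/51568.32 = 119.65 mm.

X̄ = 115.63 mm, Ȳ = 119.65 mm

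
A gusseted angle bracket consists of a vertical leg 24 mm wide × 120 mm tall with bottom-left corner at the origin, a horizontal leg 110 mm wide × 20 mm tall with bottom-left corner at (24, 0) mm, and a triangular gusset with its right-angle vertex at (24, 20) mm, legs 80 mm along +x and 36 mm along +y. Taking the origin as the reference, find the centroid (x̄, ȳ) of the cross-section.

Part | A | x̄ᵢ | ȳᵢ | A·x̄ᵢ | A·ȳᵢ
vertical leg | 2880.00 | 12.00 | 60.00 | 34560.00 | 172800.00
horizontal leg | 2200.00 | 79.00 | 10.00 | 173800.00 | 22000.00
gusset | 1440.00 | 50.67 | 32.00 | 72960.00 | 46080.00
Σ | 6520.00 |  |  | 281320.00 | 240880.00
x̄ = 281320.00 / 6520.00 = 43.15 mm
ȳ = 240880.00 / 6520.00 = 36.94 mm

x̄ = 43.15 mm, ȳ = 36.94 mm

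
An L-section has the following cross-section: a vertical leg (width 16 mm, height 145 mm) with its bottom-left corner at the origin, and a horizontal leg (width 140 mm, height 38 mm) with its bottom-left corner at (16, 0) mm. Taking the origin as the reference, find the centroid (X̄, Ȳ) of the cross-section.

vertical leg: A = 16 × 145 = 2320.00, centroid at (8.00, 72.50).
horizontal leg: A = 140 × 38 = 5320.00, centroid at (86.00, 19.00).
ΣA = 7640.00 mm²
ΣAX̄ = (2320.00)(8.00) + (5320.00)(86.00) = 476080.00 mm³
ΣAȲ = (2320.00)(72.50) + (5320.00)(19.00) = 269280.00 mm³
X̄ = 476080.00 / 7640.00 = 62.31 mm
Ȳ = 269280.00 / 7640.00 = 35.25 mm

X̄ = 62.31 mm, Ȳ = 35.25 mm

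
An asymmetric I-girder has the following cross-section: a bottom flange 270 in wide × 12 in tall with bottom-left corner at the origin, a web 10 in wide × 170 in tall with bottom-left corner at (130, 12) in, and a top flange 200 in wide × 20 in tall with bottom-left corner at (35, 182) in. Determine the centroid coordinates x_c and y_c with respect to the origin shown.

x_c = 135.00 in, y_c = 106.53 in

bottom flange: A = 270 × 12 = 3240.00, centroid at (135.00, 6.00).
web: A = 10 × 170 = 1700.00, centroid at (135.00, 97.00).
top flange: A = 200 × 20 = 4000.00, centroid at (135.00, 192.00).
ΣA = 8940.00 in², ΣAx_c = 1206900.00 in³, ΣAy_c = 952340.00 in³.
x_c = 1206900.00/8940.00 = 135.00 in; y_c = 952340.00/8940.00 = 106.53 in.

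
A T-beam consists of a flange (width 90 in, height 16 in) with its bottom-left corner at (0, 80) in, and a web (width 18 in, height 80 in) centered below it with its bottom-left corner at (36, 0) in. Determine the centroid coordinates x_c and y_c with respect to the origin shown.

x_c = 45.00 in, y_c = 64.00 in

web: A = 18 × 80 = 1440.00, centroid at (45.00, 40.00).
flange: A = 90 × 16 = 1440.00, centroid at (45.00, 88.00).
ΣA = 2880.00 in²
ΣAx_c = (1440.00)(45.00) + (1440.00)(45.00) = 129600.00 in³
ΣAy_c = (1440.00)(40.00) + (1440.00)(88.00) = 184320.00 in³
x_c = 129600.00 / 2880.00 = 45.00 in
y_c = 184320.00 / 2880.00 = 64.00 in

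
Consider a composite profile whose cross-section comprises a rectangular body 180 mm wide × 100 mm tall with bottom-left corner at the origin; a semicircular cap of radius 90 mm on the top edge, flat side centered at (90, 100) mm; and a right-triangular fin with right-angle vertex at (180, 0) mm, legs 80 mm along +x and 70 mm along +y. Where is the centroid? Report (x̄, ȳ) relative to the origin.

Part | A | x̄ᵢ | ȳᵢ | A·x̄ᵢ | A·ȳᵢ
rectangular body | 18000.00 | 90.00 | 50.00 | 1620000.00 | 900000.00
semicircular top | 12723.45 | 90.00 | 138.20 | 1145110.52 | 1758345.02
triangular fin | 2800.00 | 206.67 | 23.33 | 578666.67 | 65333.33
Σ | 33523.45 |  |  | 3343777.19 | 2723678.36
x̄ = 3343777.19 / 33523.45 = 99.74 mm
ȳ = 2723678.36 / 33523.45 = 81.25 mm

x̄ = 99.74 mm, ȳ = 81.25 mm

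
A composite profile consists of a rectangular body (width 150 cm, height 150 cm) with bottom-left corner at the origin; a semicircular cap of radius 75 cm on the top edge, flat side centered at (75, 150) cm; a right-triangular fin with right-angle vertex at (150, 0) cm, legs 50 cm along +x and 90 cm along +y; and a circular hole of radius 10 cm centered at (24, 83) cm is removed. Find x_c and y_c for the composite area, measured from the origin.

x_c = 81.68 cm, y_c = 100.25 cm

rectangular body: A = 150 × 150 = 22500.00, centroid at (75.00, 75.00).
semicircular top: A = ½π·75² = 8835.73, centroid at (75.00, 181.83).
triangular fin: A = ½·50·90 = 2250.00, centroid at (166.67, 30.00).
hole: A = −π·10² = -314.16, centroid at (24.00, 83.00).
ΣA = 33271.57 cm², ΣAx_c = 2717639.88 cm³, ΣAy_c = 3335534.18 cm³.
x_c = 2717639.88/33271.57 = 81.68 cm; y_c = 3335534.18/33271.57 = 100.25 cm.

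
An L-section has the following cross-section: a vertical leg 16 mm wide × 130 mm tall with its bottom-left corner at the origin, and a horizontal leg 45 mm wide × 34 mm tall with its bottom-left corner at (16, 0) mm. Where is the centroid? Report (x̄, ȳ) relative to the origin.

x̄ = 20.93 mm, ȳ = 44.66 mm

vertical leg: A = 16 × 130 = 2080.00, centroid at (8.00, 65.00).
horizontal leg: A = 45 × 34 = 1530.00, centroid at (38.50, 17.00).
ΣA = 3610.00 mm²
ΣAx̄ = (2080.00)(8.00) + (1530.00)(38.50) = 75545.00 mm³
ΣAȳ = (2080.00)(65.00) + (1530.00)(17.00) = 161210.00 mm³
x̄ = 75545.00 / 3610.00 = 20.93 mm
ȳ = 161210.00 / 3610.00 = 44.66 mm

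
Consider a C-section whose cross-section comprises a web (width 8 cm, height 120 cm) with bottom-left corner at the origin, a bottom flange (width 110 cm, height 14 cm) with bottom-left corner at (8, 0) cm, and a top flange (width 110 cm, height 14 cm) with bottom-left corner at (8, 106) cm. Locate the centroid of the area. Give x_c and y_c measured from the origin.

x_c = 48.98 cm, y_c = 60.00 cm

web: A = 8 × 120 = 960.00, centroid at (4.00, 60.00).
bottom flange: A = 110 × 14 = 1540.00, centroid at (63.00, 7.00).
top flange: A = 110 × 14 = 1540.00, centroid at (63.00, 113.00).
ΣA = 4040.00 cm²
ΣAx_c = (960.00)(4.00) + (1540.00)(63.00) + (1540.00)(63.00) = 197880.00 cm³
ΣAy_c = (960.00)(60.00) + (1540.00)(7.00) + (1540.00)(113.00) = 242400.00 cm³
x_c = 197880.00 / 4040.00 = 48.98 cm
y_c = 242400.00 / 4040.00 = 60.00 cm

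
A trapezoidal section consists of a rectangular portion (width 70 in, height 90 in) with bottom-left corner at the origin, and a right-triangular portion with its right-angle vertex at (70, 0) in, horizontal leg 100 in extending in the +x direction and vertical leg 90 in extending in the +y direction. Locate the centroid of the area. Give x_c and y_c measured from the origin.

rectangular portion: A = 70 × 90 = 6300.00, centroid at (35.00, 45.00).
triangular portion: A = ½·100·90 = 4500.00, centroid at (103.33, 30.00).
ΣA = 10800.00 in², ΣAx_c = 685500.00 in³, ΣAy_c = 418500.00 in³.
x_c = 685500.00/10800.00 = 63.47 in; y_c = 418500.00/10800.00 = 38.75 in.

x_c = 63.47 in, y_c = 38.75 in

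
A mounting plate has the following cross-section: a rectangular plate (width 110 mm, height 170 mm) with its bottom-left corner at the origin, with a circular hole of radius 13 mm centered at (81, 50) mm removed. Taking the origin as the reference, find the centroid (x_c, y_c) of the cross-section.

x_c = 54.24 mm, y_c = 86.02 mm

plate: A = 110 × 170 = 18700.00, centroid at (55.00, 85.00).
hole: A = −π·13² = -530.93, centroid at (81.00, 50.00).
ΣA = 18169.07 mm²
ΣAx_c = (18700.00)(55.00) + (-530.93)(81.00) = 985494.74 mm³
ΣAy_c = (18700.00)(85.00) + (-530.93)(50.00) = 1562953.54 mm³
x_c = 985494.74 / 18169.07 = 54.24 mm
y_c = 1562953.54 / 18169.07 = 86.02 mm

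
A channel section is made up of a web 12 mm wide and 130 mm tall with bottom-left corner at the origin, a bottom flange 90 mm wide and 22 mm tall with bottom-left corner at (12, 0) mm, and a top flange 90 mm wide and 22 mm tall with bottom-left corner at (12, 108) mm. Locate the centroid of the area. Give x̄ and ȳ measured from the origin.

x̄ = 42.59 mm, ȳ = 65.00 mm

Part | A | x̄ᵢ | ȳᵢ | A·x̄ᵢ | A·ȳᵢ
web | 1560.00 | 6.00 | 65.00 | 9360.00 | 101400.00
bottom flange | 1980.00 | 57.00 | 11.00 | 112860.00 | 21780.00
top flange | 1980.00 | 57.00 | 119.00 | 112860.00 | 235620.00
Σ | 5520.00 |  |  | 235080.00 | 358800.00
x̄ = 235080.00 / 5520.00 = 42.59 mm
ȳ = 358800.00 / 5520.00 = 65.00 mm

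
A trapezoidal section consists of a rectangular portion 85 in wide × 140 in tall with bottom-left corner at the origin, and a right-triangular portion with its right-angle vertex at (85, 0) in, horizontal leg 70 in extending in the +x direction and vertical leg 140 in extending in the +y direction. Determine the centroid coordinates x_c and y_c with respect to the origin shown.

rectangular portion: A = 85 × 140 = 11900.00, centroid at (42.50, 70.00).
triangular portion: A = ½·70·140 = 4900.00, centroid at (108.33, 46.67).
ΣA = 16800.00 in²
ΣAx_c = (11900.00)(42.50) + (4900.00)(108.33) = 1036583.33 in³
ΣAy_c = (11900.00)(70.00) + (4900.00)(46.67) = 1061666.67 in³
x_c = 1036583.33 / 16800.00 = 61.70 in
y_c = 1061666.67 / 16800.00 = 63.19 in

x_c = 61.70 in, y_c = 63.19 in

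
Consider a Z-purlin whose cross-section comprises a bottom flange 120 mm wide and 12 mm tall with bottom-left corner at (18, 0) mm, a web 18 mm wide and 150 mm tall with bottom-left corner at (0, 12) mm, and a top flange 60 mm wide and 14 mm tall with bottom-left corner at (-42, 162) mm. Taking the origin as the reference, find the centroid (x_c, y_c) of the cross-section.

Part | A | x̄ᵢ | ȳᵢ | A·x̄ᵢ | A·ȳᵢ
bottom flange | 1440.00 | 78.00 | 6.00 | 112320.00 | 8640.00
web | 2700.00 | 9.00 | 87.00 | 24300.00 | 234900.00
top flange | 840.00 | -12.00 | 169.00 | -10080.00 | 141960.00
Σ | 4980.00 |  |  | 126540.00 | 385500.00
x_c = 126540.00 / 4980.00 = 25.41 mm
y_c = 385500.00 / 4980.00 = 77.41 mm

x_c = 25.41 mm, y_c = 77.41 mm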